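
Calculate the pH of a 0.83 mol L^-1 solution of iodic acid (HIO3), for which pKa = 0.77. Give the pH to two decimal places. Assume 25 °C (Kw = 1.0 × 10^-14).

HIO3 ⇌ IO3- + H+
Ka = 10^(−0.77) = 1.70 × 10^-1
Ka = [H+]²/(0.83 − [H+]) = 1.70 × 10^-1
[H+] is not negligible relative to C₀; solve [H+]² + 0.17·[H+] − 0.141 = 0.
[H+] = (−Ka + √(Ka² + 4·Ka·C₀))/2 = 3.00 × 10^-1 M
pH = −log(3.00 × 10^-1) = 0.52

pH = 0.52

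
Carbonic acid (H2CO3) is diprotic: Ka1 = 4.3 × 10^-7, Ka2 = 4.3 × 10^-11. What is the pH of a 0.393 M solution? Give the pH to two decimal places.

Since Ka1 ≫ Ka2, the first ionization dominates [H+].
Ka1 = x²/(0.393 − x) = 4.3 × 10^-7
x ≈ √(4.3 × 10^-7 × 0.393) = 4.11 × 10^-4 M
pH = −log(4.11 × 10^-4) = 3.39

pH = 3.39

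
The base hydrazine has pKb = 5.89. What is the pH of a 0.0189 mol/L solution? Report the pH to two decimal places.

pH = 10.19

N2H4 + H2O ⇌ N2H5+ + OH-
Kb = 10^(−5.89) = 1.29 × 10^-6
From the ICE table, Kb = x²/(0.0189 − x) = 1.29 × 10^-6.
Since Kb ≪ C₀, x ≈ √(Kb·C₀) = 1.56 × 10^-4 M.
(x/C₀ = 0.83% < 5%, so the approximation holds.)
pOH = −log(1.56 × 10^-4) = 3.81; pH = 14.00 − 3.81 = 10.19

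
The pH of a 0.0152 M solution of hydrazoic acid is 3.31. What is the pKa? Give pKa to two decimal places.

[H+] = 10^(-3.31) = 4.90 × 10^-4 M
At equilibrium [HA] = 0.0152 − 4.90 × 10^-4 = 1.47 × 10^-2 M
Ka = [H+][A-]/[HA] = (4.90 × 10^-4)² / 1.47 × 10^-2 = 1.63 × 10^-5
pKa = -log(1.63 × 10^-5) = 4.79

pKa = 4.79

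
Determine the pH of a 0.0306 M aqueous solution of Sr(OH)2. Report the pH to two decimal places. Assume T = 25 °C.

Sr(OH)2 is a strong base (each formula unit releases 2 OH-); [OH-] = 0.0612 M.
pOH = -log(0.0612) = 1.21
pH = 14.00 - 1.21 = 12.79

pH = 12.79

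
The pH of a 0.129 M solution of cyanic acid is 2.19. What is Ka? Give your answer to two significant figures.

[H+] = 10^(-2.19) = 6.46 × 10^-3 M
At equilibrium [HA] = 0.129 − 6.46 × 10^-3 = 1.23 × 10^-1 M
Ka = [H+][A-]/[HA] = (6.46 × 10^-3)² / 1.23 × 10^-1 = 3.4 × 10^-4

Ka = 3.4 × 10^-4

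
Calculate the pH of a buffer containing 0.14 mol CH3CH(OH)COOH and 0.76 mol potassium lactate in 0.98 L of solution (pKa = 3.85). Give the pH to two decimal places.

pH = pKa + log([A⁻]/[HA]) = 3.85 + log(0.76/0.14)
pH = 3.85 + (+0.735) = 4.58

pH = 4.58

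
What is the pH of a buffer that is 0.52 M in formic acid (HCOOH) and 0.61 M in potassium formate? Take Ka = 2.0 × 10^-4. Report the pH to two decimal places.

pKa = −log(2.0 × 10^-4) = 3.699
pH = pKa + log([A⁻]/[HA]) = 3.699 + log(0.61/0.52)
pH = 3.699 + (+0.069) = 3.77

pH = 3.77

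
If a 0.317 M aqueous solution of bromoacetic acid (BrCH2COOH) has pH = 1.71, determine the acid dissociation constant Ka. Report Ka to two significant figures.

[H+] = 10^(-1.71) = 1.95 × 10^-2 M
At equilibrium [HA] = 0.317 − 1.95 × 10^-2 = 2.97 × 10^-1 M
Ka = [H+][A-]/[HA] = (1.95 × 10^-2)² / 2.97 × 10^-1 = 1.3 × 10^-3

Ka = 1.3 × 10^-3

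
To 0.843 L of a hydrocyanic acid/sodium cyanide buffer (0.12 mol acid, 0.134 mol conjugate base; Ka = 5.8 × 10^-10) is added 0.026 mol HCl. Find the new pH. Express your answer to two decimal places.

Added H+ converts CN- to HCN: HCN → 0.146 mol, CN- → 0.108 mol.
pKa = −log(5.8 × 10^-10) = 9.237
pH = pKa + log(n_CN-/n_HCN) = 9.237 + log(0.108/0.146) = 9.237 + (-0.131)

pH = 9.11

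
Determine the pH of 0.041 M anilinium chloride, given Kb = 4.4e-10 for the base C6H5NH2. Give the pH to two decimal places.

C6H5NH3+ is the conjugate acid of the weak base C6H5NH2.
Ka = Kw/Kb = 1.0×10^-14 / 4.4 × 10^-10 = 2.27 × 10^-5
Ka = [H+]²/(0.041 − [H+]) = 2.27 × 10^-5
Neglecting [H+] in the denominator: [H+] = √(2.27 × 10^-5 × 0.041) = 9.65 × 10^-4 M
pH = −log(9.65 × 10^-4) = 3.02

pH = 3.02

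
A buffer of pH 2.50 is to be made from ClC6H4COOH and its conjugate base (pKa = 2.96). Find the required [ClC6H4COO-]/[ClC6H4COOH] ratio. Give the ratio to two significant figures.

pH = pKa + log(r) ⇒ log(r) = 2.50 − 2.96 = -0.46
r = [ClC6H4COO-]/[ClC6H4COOH] = 10^(-0.46) = 0.347

ratio = 0.35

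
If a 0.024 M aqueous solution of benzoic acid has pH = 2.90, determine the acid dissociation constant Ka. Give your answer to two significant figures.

[H+] = 10^(-2.90) = 1.26 × 10^-3 M
At equilibrium [HA] = 0.024 − 1.26 × 10^-3 = 2.27 × 10^-2 M
Ka = [H+][A-]/[HA] = (1.26 × 10^-3)² / 2.27 × 10^-2 = 7.0 × 10^-5

Ka = 7.0 × 10^-5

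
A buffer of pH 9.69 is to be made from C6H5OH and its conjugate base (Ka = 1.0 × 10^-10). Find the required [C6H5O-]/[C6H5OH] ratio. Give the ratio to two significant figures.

pKa = -log(1.0 × 10^-10) = 10.000
pH = pKa + log(r) ⇒ log(r) = 9.69 − 10.000 = -0.310
r = [C6H5O-]/[C6H5OH] = 10^(-0.310) = 0.49

ratio = 0.49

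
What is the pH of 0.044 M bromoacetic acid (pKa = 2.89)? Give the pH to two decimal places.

pH = 2.16

BrCH2COOH ⇌ BrCH2COO- + H+
Ka = 10^(−2.89) = 1.29 × 10^-3
Ka = [H+]²/(0.044 − [H+]) = 1.29 × 10^-3
[H+] is not negligible relative to C₀; solve [H+]² + 0.00129·[H+] − 5.68e-05 = 0.
[H+] = (−Ka + √(Ka² + 4·Ka·C₀))/2 = 6.92 × 10^-3 M
pH = −log[H+] = −log(6.92 × 10^-3) = 2.16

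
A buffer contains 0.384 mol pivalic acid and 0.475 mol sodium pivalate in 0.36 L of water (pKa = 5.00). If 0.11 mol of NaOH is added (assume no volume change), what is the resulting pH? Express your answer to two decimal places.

OH- converts (CH3)3CCOOH to (CH3)3CCOO-: (CH3)3CCOOH → 0.274 mol, (CH3)3CCOO- → 0.585 mol.
pH = pKa + log(n_(CH3)3CCOO-/n_(CH3)3CCOOH) = 5.00 + log(0.585/0.274) = 5.00 + (+0.329)

pH = 5.33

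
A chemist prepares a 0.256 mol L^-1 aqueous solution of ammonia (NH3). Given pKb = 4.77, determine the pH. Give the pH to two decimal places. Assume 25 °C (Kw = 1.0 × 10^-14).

pH = 11.32

NH3 + H2O ⇌ NH4+ + OH-
Kb = 10^(−4.77) = 1.70 × 10^-5
From the ICE table, Kb = [OH-]²/(0.256 − [OH-]) = 1.70 × 10^-5.
Since Kb ≪ C₀, [OH-] ≈ √(Kb·C₀) = 2.09 × 10^-3 M.
([OH-]/C₀ = 0.81% < 5%, so the approximation holds.)
pOH = 2.68, so pH = 14.00 − pOH = 11.32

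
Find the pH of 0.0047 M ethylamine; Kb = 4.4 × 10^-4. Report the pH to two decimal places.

C2H5NH2 + H2O ⇌ C2H5NH3+ + OH-
Kb = [OH-]²/(0.0047 − [OH-]) = 4.4 × 10^-4
Here C₀/Kb ≈ 10.7, so the small-[OH-] approximation fails. Use the quadratic:
[OH-] = [−0.00044 + √(0.00044² + 8.27e-06)]/2 = 1.23 × 10^-3 M
pOH = −log(1.23 × 10^-3) = 2.91; pH = 14.00 − 2.91 = 11.09

pH = 11.09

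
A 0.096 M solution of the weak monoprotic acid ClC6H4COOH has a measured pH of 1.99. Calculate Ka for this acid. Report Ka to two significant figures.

Ka = 1.2 × 10^-3

[H+] = 10^(-1.99) = 1.02 × 10^-2 M
At equilibrium [HA] = 0.096 − 1.02 × 10^-2 = 8.58 × 10^-2 M
Ka = [H+][A-]/[HA] = (1.02 × 10^-2)² / 8.58 × 10^-2 = 1.2 × 10^-3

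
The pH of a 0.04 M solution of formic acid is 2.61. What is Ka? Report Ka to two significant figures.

[H+] = 10^(-2.61) = 2.45 × 10^-3 M
At equilibrium [HA] = 0.04 − 2.45 × 10^-3 = 3.76 × 10^-2 M
Ka = [H+][A-]/[HA] = (2.45 × 10^-3)² / 3.76 × 10^-2 = 1.6 × 10^-4

Ka = 1.6 × 10^-4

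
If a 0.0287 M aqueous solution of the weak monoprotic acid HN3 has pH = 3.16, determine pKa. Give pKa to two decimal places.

pKa = 4.77

[H+] = 10^(-3.16) = 6.92 × 10^-4 M
At equilibrium [HA] = 0.0287 − 6.92 × 10^-4 = 2.80 × 10^-2 M
Ka = [H+][A-]/[HA] = (6.92 × 10^-4)² / 2.80 × 10^-2 = 1.71 × 10^-5
pKa = -log(1.71 × 10^-5) = 4.77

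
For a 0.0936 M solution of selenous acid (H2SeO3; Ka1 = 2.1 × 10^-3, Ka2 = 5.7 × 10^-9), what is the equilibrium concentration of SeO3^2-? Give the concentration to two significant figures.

First ionization gives [H+] ≈ [HSeO3-] = 1.30 × 10^-2 M.
Second step: Ka2 = [H+][SeO3^2-]/[HSeO3-] ≈ [SeO3^2-] (since [H+] ≈ [HSeO3-]).
So [SeO3^2-] ≈ Ka2.

5.7 × 10^-9 M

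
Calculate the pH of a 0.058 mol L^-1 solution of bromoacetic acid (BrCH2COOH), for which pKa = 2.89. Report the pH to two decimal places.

BrCH2COOH ⇌ BrCH2COO- + H+
Ka = 10^(−2.89) = 1.29 × 10^-3
Ka = [H+]²/(0.058 − [H+]) = 1.29 × 10^-3
Here C₀/Ka ≈ 45, so the small-[H+] approximation fails. Use the quadratic:
[H+] = (−Ka + √(Ka² + 4·Ka·C₀))/2 = 8.03 × 10^-3 M
pH = −log(8.03 × 10^-3) = 2.10

pH = 2.10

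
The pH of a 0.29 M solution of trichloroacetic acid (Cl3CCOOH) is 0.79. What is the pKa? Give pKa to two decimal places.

[H+] = 10^(-0.79) = 1.62 × 10^-1 M
At equilibrium [HA] = 0.29 − 1.62 × 10^-1 = 1.28 × 10^-1 M
Ka = [H+][A-]/[HA] = (1.62 × 10^-1)² / 1.28 × 10^-1 = 2.05 × 10^-1
pKa = -log(2.05 × 10^-1) = 0.69

pKa = 0.69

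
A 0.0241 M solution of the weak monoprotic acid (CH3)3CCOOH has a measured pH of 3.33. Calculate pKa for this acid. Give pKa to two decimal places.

pKa = 5.03

[H+] = 10^(-3.33) = 4.68 × 10^-4 M
At equilibrium [HA] = 0.0241 − 4.68 × 10^-4 = 2.36 × 10^-2 M
Ka = [H+][A-]/[HA] = (4.68 × 10^-4)² / 2.36 × 10^-2 = 9.28 × 10^-6
pKa = -log(9.28 × 10^-6) = 5.03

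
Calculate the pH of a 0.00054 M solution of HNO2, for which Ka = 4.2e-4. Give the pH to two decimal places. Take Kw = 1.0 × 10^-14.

HNO2 ⇌ NO2- + H+
Let x = [H+] at equilibrium. Ka = x²/(0.00054 − x).
x is not negligible relative to C₀; solve x² + 0.00042·x − 2.27e-07 = 0.
x = (−Ka + √(Ka² + 4·Ka·C₀))/2 = 3.10 × 10^-4 M
pH = −log(3.10 × 10^-4) = 3.51

pH = 3.51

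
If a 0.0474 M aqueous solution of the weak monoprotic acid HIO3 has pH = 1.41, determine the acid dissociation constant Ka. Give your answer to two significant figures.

Ka = 1.8 × 10^-1

[H+] = 10^(-1.41) = 3.89 × 10^-2 M
At equilibrium [HA] = 0.0474 − 3.89 × 10^-2 = 8.50 × 10^-3 M
Ka = [H+][A-]/[HA] = (3.89 × 10^-2)² / 8.50 × 10^-3 = 1.8 × 10^-1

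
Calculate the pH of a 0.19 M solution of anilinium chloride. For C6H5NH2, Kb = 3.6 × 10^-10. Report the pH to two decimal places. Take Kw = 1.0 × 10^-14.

C6H5NH3+ is the conjugate acid of the weak base C6H5NH2.
Ka = Kw/Kb = 1.0×10^-14 / 3.6 × 10^-10 = 2.78 × 10^-5
Ka = [H+]²/(0.19 − [H+]) = 2.78 × 10^-5
Neglecting [H+] in the denominator: [H+] = √(2.78 × 10^-5 × 0.19) = 2.30 × 10^-3 M
Check: 1.2% ionized — well under 5%, approximation valid.
pH = −log[H+] = −log(2.30 × 10^-3) = 2.64

pH = 2.64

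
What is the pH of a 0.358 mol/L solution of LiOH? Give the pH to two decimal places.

pH = 13.55

LiOH is a strong base; [OH-] = 0.358 M.
pOH = -log(0.358) = 0.45
pH = 14.00 - 0.45 = 13.55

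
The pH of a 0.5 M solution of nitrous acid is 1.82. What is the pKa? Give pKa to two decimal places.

pKa = 3.33

[H+] = 10^(-1.82) = 1.51 × 10^-2 M
At equilibrium [HA] = 0.5 − 1.51 × 10^-2 = 4.85 × 10^-1 M
Ka = [H+][A-]/[HA] = (1.51 × 10^-2)² / 4.85 × 10^-1 = 4.70 × 10^-4
pKa = -log(4.70 × 10^-4) = 3.33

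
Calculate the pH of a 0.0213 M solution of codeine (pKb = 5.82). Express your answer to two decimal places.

pH = 10.25

C18H21NO3 + H2O ⇌ C18H22NO3+ + OH-
Kb = 10^(−5.82) = 1.51 × 10^-6
From the ICE table, Kb = [OH-]²/(0.0213 − [OH-]) = 1.51 × 10^-6.
Neglecting [OH-] in the denominator: [OH-] = √(1.51 × 10^-6 × 0.0213) = 1.79 × 10^-4 M
([OH-]/C₀ = 0.84% < 5%, so the approximation holds.)
pOH = 3.75, so pH = 14.00 − pOH = 10.25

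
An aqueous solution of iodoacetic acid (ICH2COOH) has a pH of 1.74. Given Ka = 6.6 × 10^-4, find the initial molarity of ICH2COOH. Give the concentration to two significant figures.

[H+] = 10^(-1.74) = 1.82 × 10^-2 M = x
Ka = x²/(C₀ − x) ⇒ C₀ = x + x²/Ka
C₀ = 1.82 × 10^-2 + (1.82 × 10^-2)²/(6.6 × 10^-4) = 5.20 × 10^-1 M

C₀ = 5.2 × 10^-1 M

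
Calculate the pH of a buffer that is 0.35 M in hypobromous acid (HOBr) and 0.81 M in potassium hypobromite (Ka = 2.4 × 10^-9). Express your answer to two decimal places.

pKa = −log(2.4 × 10^-9) = 8.620
Henderson–Hasselbalch: pH = pKa + log([OBr-]/[HOBr]) = 8.620 + log(0.81/0.35)
pH = 8.620 + (+0.364) = 8.98

pH = 8.98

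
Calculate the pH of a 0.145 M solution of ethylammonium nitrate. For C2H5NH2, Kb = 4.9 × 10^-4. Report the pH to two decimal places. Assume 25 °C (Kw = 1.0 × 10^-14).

pH = 5.76

C2H5NH3+ is the conjugate acid of the weak base C2H5NH2.
Ka = Kw/Kb = 1.0×10^-14 / 4.9 × 10^-4 = 2.04 × 10^-11
Ka = [H+]²/(0.145 − [H+]) = 2.04 × 10^-11
Since Ka ≪ C₀, [H+] ≈ √(Ka·C₀) = 1.72 × 10^-6 M.
Check: 0.0012% ionized — well under 5%, approximation valid.
pH = −log(1.72 × 10^-6) = 5.76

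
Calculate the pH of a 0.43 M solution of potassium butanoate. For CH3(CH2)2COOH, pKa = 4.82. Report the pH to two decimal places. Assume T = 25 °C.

CH3(CH2)2COO- is the conjugate base of the weak acid CH3(CH2)2COOH.
Ka = 10^(−4.82) = 1.51 × 10^-5
Kb = Kw/Ka = 1.0×10^-14 / 1.51 × 10^-5 = 6.62 × 10^-10
Kb = x²/(0.43 − x) = 6.62 × 10^-10
Since Kb ≪ C₀, x ≈ √(Kb·C₀) = 1.69 × 10^-5 M.
pOH = −log(1.69 × 10^-5) = 4.77; pH = 14.00 − 4.77 = 9.23

pH = 9.23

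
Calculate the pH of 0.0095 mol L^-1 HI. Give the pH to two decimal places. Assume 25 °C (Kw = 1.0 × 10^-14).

HI is a strong acid and dissociates completely, so [H+] = 0.0095 M.
pH = -log(0.0095) = 2.02

pH = 2.02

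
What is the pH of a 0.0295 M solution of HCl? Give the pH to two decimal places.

pH = 1.53

HCl is a strong acid and dissociates completely, so [H+] = 0.0295 M.
pH = -log(0.0295) = 1.53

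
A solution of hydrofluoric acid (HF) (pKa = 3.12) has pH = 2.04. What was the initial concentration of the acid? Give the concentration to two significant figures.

[H+] = 10^(-2.04) = 9.12 × 10^-3 M = x
Ka = 10^(−3.12) = 7.59 × 10^-4
Ka = x²/(C₀ − x) ⇒ C₀ = x + x²/Ka
C₀ = 9.12 × 10^-3 + (9.12 × 10^-3)²/(7.59 × 10^-4) = 1.19 × 10^-1 M

C₀ = 1.2 × 10^-1 M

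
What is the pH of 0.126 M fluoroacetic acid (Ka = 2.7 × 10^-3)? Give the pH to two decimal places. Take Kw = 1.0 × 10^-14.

FCH2COOH ⇌ FCH2COO- + H+
From the ICE table, Ka = [H+]²/(0.126 − [H+]) = 2.7 × 10^-3.
[H+] is not negligible relative to C₀; solve [H+]² + 0.0027·[H+] − 0.00034 = 0.
[H+] = [−0.0027 + √(0.0027² + 0.00136)]/2 = 1.71 × 10^-2 M
pH = −log(1.71 × 10^-2) = 1.77

pH = 1.77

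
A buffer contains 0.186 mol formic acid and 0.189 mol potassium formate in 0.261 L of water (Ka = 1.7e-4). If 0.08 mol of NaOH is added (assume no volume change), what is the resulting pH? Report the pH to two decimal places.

OH- converts HCOOH to HCOO-: HCOOH → 0.106 mol, HCOO- → 0.269 mol.
pKa = −log(1.7 × 10^-4) = 3.770
pH = pKa + log(n_HCOO-/n_HCOOH) = 3.770 + log(0.269/0.106) = 3.770 + (+0.404)

pH = 4.17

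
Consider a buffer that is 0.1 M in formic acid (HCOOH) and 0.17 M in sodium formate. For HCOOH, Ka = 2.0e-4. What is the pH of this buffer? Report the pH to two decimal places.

pH = 3.93

pKa = −log(2.0 × 10^-4) = 3.699
pH = pKa + log([A⁻]/[HA]) = 3.699 + log(0.17/0.1)
pH = 3.699 + (+0.230) = 3.93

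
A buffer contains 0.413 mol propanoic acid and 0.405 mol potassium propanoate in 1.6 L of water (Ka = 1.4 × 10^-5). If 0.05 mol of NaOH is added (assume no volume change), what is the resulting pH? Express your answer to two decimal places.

pH = 4.95

OH- converts CH3CH2COOH to CH3CH2COO-: CH3CH2COOH → 0.363 mol, CH3CH2COO- → 0.455 mol.
pKa = −log(1.4 × 10^-5) = 4.854
Henderson–Hasselbalch with mole ratio 0.455/0.363: pH = 4.854 + (+0.098)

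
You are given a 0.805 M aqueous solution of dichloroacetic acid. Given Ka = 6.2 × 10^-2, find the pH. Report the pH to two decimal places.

Cl2CHCOOH ⇌ Cl2CHCOO- + H+
From the ICE table, Ka = x²/(0.805 − x) = 6.2 × 10^-2.
Here C₀/Ka ≈ 13, so the small-x approximation fails. Use the quadratic:
x = (−Ka + √(Ka² + 4·Ka·C₀))/2 = 1.95 × 10^-1 M
pH = −log(1.95 × 10^-1) = 0.71

pH = 0.71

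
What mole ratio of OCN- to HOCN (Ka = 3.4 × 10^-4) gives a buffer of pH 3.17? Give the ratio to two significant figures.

ratio = 0.50

pKa = -log(3.4 × 10^-4) = 3.469
pH = pKa + log(r) ⇒ log(r) = 3.17 − 3.469 = -0.299
r = [OCN-]/[HOCN] = 10^(-0.299) = 0.502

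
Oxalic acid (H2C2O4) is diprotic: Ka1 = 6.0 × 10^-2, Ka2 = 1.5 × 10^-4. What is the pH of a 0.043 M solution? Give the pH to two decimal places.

Since Ka1 ≫ Ka2, the first ionization dominates [H+].
Ka1 = x²/(0.043 − x) = 6.0 × 10^-2
Solving the quadratic: x = (−Ka1 + √(Ka1² + 4·Ka1·C₀))/2 = 2.90 × 10^-2 M
pH = −log(2.90 × 10^-2) = 1.54

pH = 1.54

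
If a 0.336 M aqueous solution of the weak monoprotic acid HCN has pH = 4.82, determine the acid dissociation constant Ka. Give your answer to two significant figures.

Ka = 6.8 × 10^-10

[H+] = 10^(-4.82) = 1.51 × 10^-5 M
At equilibrium [HA] = 0.336 − 1.51 × 10^-5 = 3.36 × 10^-1 M
Ka = [H+][A-]/[HA] = (1.51 × 10^-5)² / 3.36 × 10^-1 = 6.8 × 10^-10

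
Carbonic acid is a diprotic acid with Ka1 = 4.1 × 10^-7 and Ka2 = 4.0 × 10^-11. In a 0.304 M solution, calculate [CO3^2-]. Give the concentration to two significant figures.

4.0 × 10^-11 M

First ionization gives [H+] ≈ [HCO3-] = 3.53 × 10^-4 M.
Second step: Ka2 = [H+][CO3^2-]/[HCO3-] ≈ [CO3^2-] (since [H+] ≈ [HCO3-]).
So [CO3^2-] ≈ Ka2.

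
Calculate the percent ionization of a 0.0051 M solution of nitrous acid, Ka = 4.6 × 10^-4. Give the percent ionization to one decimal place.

HNO2 ⇌ NO2- + H+; let x = [H+] at equilibrium.
Solve x² + 0.00046x − 2.35e-06 = 0 → x = 1.32 × 10^-3 M
% ionization = x/C₀ × 100% = 1.32 × 10^-3/0.0051 × 100% = 25.9%

25.9%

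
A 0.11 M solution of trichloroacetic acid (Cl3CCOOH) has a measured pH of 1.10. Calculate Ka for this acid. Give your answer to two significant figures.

[H+] = 10^(-1.10) = 7.94 × 10^-2 M
At equilibrium [HA] = 0.11 − 7.94 × 10^-2 = 3.06 × 10^-2 M
Ka = [H+][A-]/[HA] = (7.94 × 10^-2)² / 3.06 × 10^-2 = 2.1 × 10^-1

Ka = 2.1 × 10^-1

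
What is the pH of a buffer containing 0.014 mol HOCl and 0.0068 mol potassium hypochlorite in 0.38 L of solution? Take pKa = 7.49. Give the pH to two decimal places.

pH = 7.18

pH = pKa + log([A⁻]/[HA]) = 7.49 + log(0.0068/0.014)
pH = 7.49 + (-0.314) = 7.18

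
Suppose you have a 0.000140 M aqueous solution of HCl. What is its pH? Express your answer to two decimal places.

pH = 3.85

HCl is a strong acid and dissociates completely, so [H+] = 0.000140 M.
pH = -log(0.00014) = 3.85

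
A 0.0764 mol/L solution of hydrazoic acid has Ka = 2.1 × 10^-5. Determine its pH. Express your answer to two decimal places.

pH = 2.90

HN3 ⇌ N3- + H+
Ka = x²/(0.0764 − x) = 2.1 × 10^-5
Neglecting x in the denominator: x = √(2.1 × 10^-5 × 0.0764) = 1.27 × 10^-3 M
(x/C₀ = 1.7% < 5%, so the approximation holds.)
pH = −log(1.27 × 10^-3) = 2.90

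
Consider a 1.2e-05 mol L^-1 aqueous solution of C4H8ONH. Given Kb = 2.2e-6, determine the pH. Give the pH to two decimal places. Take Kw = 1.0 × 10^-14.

C4H8ONH + H2O ⇌ C4H8ONH2+ + OH-
Let x = [OH-] at equilibrium. Kb = x²/(1.2e-05 − x).
Here C₀/Kb ≈ 5.45, so the small-x approximation fails. Use the quadratic:
x = [−2.2e-06 + √(2.2e-06² + 1.06e-10)]/2 = 4.15 × 10^-6 M
pOH = 5.38, so pH = 14.00 − pOH = 8.62

pH = 8.62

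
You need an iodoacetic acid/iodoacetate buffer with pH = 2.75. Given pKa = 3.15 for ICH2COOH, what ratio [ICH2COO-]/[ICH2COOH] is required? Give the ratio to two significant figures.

pH = pKa + log(r) ⇒ log(r) = 2.75 − 3.15 = -0.40
r = [ICH2COO-]/[ICH2COOH] = 10^(-0.40) = 0.398

ratio = 0.40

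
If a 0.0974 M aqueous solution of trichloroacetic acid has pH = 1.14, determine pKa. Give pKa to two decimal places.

[H+] = 10^(-1.14) = 7.24 × 10^-2 M
At equilibrium [HA] = 0.0974 − 7.24 × 10^-2 = 2.50 × 10^-2 M
Ka = [H+][A-]/[HA] = (7.24 × 10^-2)² / 2.50 × 10^-2 = 2.10 × 10^-1
pKa = -log(2.10 × 10^-1) = 0.68

pKa = 0.68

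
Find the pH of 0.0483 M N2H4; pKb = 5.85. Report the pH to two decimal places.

pH = 10.42

N2H4 + H2O ⇌ N2H5+ + OH-
Kb = 10^(−5.85) = 1.41 × 10^-6
From the ICE table, Kb = [OH-]²/(0.0483 − [OH-]) = 1.41 × 10^-6.
Assume [OH-] ≪ 0.0483: [OH-] ≈ √(1.41 × 10^-6 × 0.0483) = 2.61 × 10^-4 M
Check: 0.54% ionized — well under 5%, approximation valid.
pOH = −log(2.61 × 10^-4) = 3.58; pH = 14.00 − 3.58 = 10.42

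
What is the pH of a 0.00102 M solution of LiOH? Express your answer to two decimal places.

pH = 11.01

LiOH is a strong base; [OH-] = 0.00102 M.
pOH = -log(0.00102) = 2.99
pH = 14.00 - 2.99 = 11.01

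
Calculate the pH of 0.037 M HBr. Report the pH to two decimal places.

HBr is a strong acid and dissociates completely, so [H+] = 0.037 M.
pH = -log(0.037) = 1.43

pH = 1.43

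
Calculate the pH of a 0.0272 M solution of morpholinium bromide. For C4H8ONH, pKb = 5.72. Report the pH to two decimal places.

C4H8ONH2+ is the conjugate acid of the weak base C4H8ONH.
Kb = 10^(−5.72) = 1.91 × 10^-6
Ka = Kw/Kb = 1.0×10^-14 / 1.91 × 10^-6 = 5.24 × 10^-9
Let x = [H+] at equilibrium. Ka = x²/(0.0272 − x).
Assume x ≪ 0.0272: x ≈ √(5.24 × 10^-9 × 0.0272) = 1.19 × 10^-5 M
pH = −log(1.19 × 10^-5) = 4.92

pH = 4.92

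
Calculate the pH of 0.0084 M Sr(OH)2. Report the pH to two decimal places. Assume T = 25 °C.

pH = 12.23

Sr(OH)2 is a strong base (each formula unit releases 2 OH-); [OH-] = 0.0168 M.
pOH = -log(0.0168) = 1.77
pH = 14.00 - 1.77 = 12.23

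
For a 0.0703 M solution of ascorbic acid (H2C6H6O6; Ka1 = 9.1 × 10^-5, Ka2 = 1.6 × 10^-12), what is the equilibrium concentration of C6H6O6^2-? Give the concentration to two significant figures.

1.6 × 10^-12 M

First ionization gives [H+] ≈ [HC6H6O6-] = 2.53 × 10^-3 M.
Second step: Ka2 = [H+][C6H6O6^2-]/[HC6H6O6-] ≈ [C6H6O6^2-] (since [H+] ≈ [HC6H6O6-]).
So [C6H6O6^2-] ≈ Ka2.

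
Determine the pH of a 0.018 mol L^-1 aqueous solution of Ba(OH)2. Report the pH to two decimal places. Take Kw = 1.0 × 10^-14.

pH = 12.56

Ba(OH)2 is a strong base (each formula unit releases 2 OH-); [OH-] = 0.036 M.
pOH = -log(0.036) = 1.44
pH = 14.00 - 1.44 = 12.56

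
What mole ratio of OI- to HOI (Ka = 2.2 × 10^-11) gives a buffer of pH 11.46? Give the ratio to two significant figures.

pKa = -log(2.2 × 10^-11) = 10.658
pH = pKa + log(r) ⇒ log(r) = 11.46 − 10.658 = +0.802
r = [OI-]/[HOI] = 10^(+0.802) = 6.34

ratio = 6.3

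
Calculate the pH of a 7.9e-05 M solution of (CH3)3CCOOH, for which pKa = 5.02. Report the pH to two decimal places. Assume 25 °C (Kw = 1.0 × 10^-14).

pH = 4.64

(CH3)3CCOOH ⇌ (CH3)3CCOO- + H+
Ka = 10^(−5.02) = 9.55 × 10^-6
Ka = x²/(7.9e-05 − x) = 9.55 × 10^-6
Here C₀/Ka ≈ 8.27, so the small-x approximation fails. Use the quadratic:
x = [−9.55e-06 + √(9.55e-06² + 3.02e-09)]/2 = 2.31 × 10^-5 M
pH = −log[H+] = −log(2.31 × 10^-5) = 4.64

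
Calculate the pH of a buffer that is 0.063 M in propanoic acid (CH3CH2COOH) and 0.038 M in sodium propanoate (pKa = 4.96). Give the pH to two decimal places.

Henderson–Hasselbalch: pH = pKa + log([CH3CH2COO-]/[CH3CH2COOH]) = 4.96 + log(0.038/0.063)
pH = 4.96 + (-0.220) = 4.74

pH = 4.74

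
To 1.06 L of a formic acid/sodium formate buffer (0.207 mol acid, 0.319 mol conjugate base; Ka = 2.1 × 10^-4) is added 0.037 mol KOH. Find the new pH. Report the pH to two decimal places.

OH- converts HCOOH to HCOO-: HCOOH → 0.17 mol, HCOO- → 0.356 mol.
pKa = −log(2.1 × 10^-4) = 3.678
Henderson–Hasselbalch with mole ratio 0.356/0.17: pH = 3.678 + (+0.321)

pH = 4.00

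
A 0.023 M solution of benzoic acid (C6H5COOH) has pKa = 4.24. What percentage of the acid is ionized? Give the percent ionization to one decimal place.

4.9%

C6H5COOH ⇌ C6H5COO- + H+; let x = [H+] at equilibrium.
Ka = 10^(−4.24) = 5.75 × 10^-5
Ka = x²/(C₀ − x); solving the quadratic gives x = 1.12 × 10^-3 M.
% ionization = x/C₀ × 100% = 1.12 × 10^-3/0.023 × 100% = 4.9%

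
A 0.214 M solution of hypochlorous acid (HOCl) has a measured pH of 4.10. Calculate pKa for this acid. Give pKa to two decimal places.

[H+] = 10^(-4.10) = 7.94 × 10^-5 M
At equilibrium [HA] = 0.214 − 7.94 × 10^-5 = 2.14 × 10^-1 M
Ka = [H+][A-]/[HA] = (7.94 × 10^-5)² / 2.14 × 10^-1 = 2.95 × 10^-8
pKa = -log(2.95 × 10^-8) = 7.53

pKa = 7.53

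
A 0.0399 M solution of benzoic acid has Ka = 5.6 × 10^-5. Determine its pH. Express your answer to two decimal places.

pH = 2.83

C6H5COOH ⇌ C6H5COO- + H+
From the ICE table, Ka = [H+]²/(0.0399 − [H+]) = 5.6 × 10^-5.
Since Ka ≪ C₀, [H+] ≈ √(Ka·C₀) = 1.49 × 10^-3 M.
Check: 3.7% ionized — well under 5%, approximation valid.
pH = −log(1.49 × 10^-3) = 2.83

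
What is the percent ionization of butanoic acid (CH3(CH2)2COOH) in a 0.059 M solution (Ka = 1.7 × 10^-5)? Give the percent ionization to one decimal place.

1.7%

CH3(CH2)2COOH ⇌ CH3(CH2)2COO- + H+; let x = [H+] at equilibrium.
x ≈ √(Ka·C₀) = √(1.7 × 10^-5 × 0.059) = 1.00 × 10^-3 M
Fraction ionized = 1.00 × 10^-3 / 0.059 = 0.0169 → 1.7%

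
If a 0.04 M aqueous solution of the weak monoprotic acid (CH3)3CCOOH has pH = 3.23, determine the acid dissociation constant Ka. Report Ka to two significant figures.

Ka = 8.8 × 10^-6

[H+] = 10^(-3.23) = 5.89 × 10^-4 M
At equilibrium [HA] = 0.04 − 5.89 × 10^-4 = 3.94 × 10^-2 M
Ka = [H+][A-]/[HA] = (5.89 × 10^-4)² / 3.94 × 10^-2 = 8.8 × 10^-6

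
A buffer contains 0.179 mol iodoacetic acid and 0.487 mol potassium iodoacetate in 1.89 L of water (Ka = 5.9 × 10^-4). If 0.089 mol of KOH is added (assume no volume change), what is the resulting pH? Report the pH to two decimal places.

pH = 4.04

OH- converts ICH2COOH to ICH2COO-: ICH2COOH → 0.09 mol, ICH2COO- → 0.576 mol.
pKa = −log(5.9 × 10^-4) = 3.229
Henderson–Hasselbalch with mole ratio 0.576/0.09: pH = 3.229 + (+0.806)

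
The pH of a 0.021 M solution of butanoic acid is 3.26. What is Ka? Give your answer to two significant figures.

Ka = 1.5 × 10^-5

[H+] = 10^(-3.26) = 5.50 × 10^-4 M
At equilibrium [HA] = 0.021 − 5.50 × 10^-4 = 2.05 × 10^-2 M
Ka = [H+][A-]/[HA] = (5.50 × 10^-4)² / 2.05 × 10^-2 = 1.5 × 10^-5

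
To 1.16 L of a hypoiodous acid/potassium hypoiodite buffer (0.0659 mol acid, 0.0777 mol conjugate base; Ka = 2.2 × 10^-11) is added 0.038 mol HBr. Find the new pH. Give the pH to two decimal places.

pH = 10.24

Added H+ converts OI- to HOI: HOI → 0.104 mol, OI- → 0.0397 mol.
pKa = −log(2.2 × 10^-11) = 10.658
Henderson–Hasselbalch with mole ratio 0.0397/0.104: pH = 10.658 + (-0.418)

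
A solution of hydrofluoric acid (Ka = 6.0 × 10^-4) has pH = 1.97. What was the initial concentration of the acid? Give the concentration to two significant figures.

[H+] = 10^(-1.97) = 1.07 × 10^-2 M = x
Ka = x²/(C₀ − x) ⇒ C₀ = x + x²/Ka
C₀ = 1.07 × 10^-2 + (1.07 × 10^-2)²/(6.0 × 10^-4) = 2.02 × 10^-1 M

C₀ = 2.0 × 10^-1 M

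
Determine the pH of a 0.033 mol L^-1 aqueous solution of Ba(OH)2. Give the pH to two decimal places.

pH = 12.82

Ba(OH)2 is a strong base (each formula unit releases 2 OH-); [OH-] = 0.066 M.
pOH = -log(0.066) = 1.18
pH = 14.00 - 1.18 = 12.82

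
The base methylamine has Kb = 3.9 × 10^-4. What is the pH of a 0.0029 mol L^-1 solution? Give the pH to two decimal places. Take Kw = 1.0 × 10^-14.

pH = 10.95

CH3NH2 + H2O ⇌ CH3NH3+ + OH-
From the ICE table, Kb = [OH-]²/(0.0029 − [OH-]) = 3.9 × 10^-4.
[OH-] is not negligible relative to C₀; solve [OH-]² + 0.00039·[OH-] − 1.13e-06 = 0.
[OH-] = [−0.00039 + √(0.00039² + 4.52e-06)]/2 = 8.86 × 10^-4 M
pOH = 3.05, so pH = 14.00 − pOH = 10.95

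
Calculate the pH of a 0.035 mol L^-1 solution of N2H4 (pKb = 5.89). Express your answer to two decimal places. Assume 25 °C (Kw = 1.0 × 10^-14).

N2H4 + H2O ⇌ N2H5+ + OH-
Kb = 10^(−5.89) = 1.29 × 10^-6
Let x = [OH-] at equilibrium. Kb = x²/(0.035 − x).
Since Kb ≪ C₀, x ≈ √(Kb·C₀) = 2.12 × 10^-4 M.
pOH = −log(2.12 × 10^-4) = 3.67; pH = 14.00 − 3.67 = 10.33

pH = 10.33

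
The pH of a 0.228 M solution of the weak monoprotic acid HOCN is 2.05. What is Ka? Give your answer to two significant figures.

[H+] = 10^(-2.05) = 8.91 × 10^-3 M
At equilibrium [HA] = 0.228 − 8.91 × 10^-3 = 2.19 × 10^-1 M
Ka = [H+][A-]/[HA] = (8.91 × 10^-3)² / 2.19 × 10^-1 = 3.6 × 10^-4

Ka = 3.6 × 10^-4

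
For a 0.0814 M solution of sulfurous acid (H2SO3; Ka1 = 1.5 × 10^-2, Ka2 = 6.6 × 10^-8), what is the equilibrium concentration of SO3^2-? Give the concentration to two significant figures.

6.6 × 10^-8 M

First ionization gives [H+] ≈ [HSO3-] = 2.82 × 10^-2 M.
Second step: Ka2 = [H+][SO3^2-]/[HSO3-] ≈ [SO3^2-] (since [H+] ≈ [HSO3-]).
So [SO3^2-] ≈ Ka2.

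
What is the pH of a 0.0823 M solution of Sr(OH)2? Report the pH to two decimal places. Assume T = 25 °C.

Sr(OH)2 is a strong base (each formula unit releases 2 OH-); [OH-] = 0.165 M.
pOH = -log(0.165) = 0.78
pH = 14.00 - 0.78 = 13.22

pH = 13.22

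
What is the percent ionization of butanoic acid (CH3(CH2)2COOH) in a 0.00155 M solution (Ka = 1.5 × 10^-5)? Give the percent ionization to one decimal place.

CH3(CH2)2COOH ⇌ CH3(CH2)2COO- + H+; let x = [H+] at equilibrium.
Ka = x²/(C₀ − x); solving the quadratic gives x = 1.45 × 10^-4 M.
% ionization = x/C₀ × 100% = 1.45 × 10^-4/0.00155 × 100% = 9.4%

9.4%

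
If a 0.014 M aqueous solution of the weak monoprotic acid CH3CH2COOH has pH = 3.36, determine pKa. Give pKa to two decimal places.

pKa = 4.85

[H+] = 10^(-3.36) = 4.37 × 10^-4 M
At equilibrium [HA] = 0.014 − 4.37 × 10^-4 = 1.36 × 10^-2 M
Ka = [H+][A-]/[HA] = (4.37 × 10^-4)² / 1.36 × 10^-2 = 1.40 × 10^-5
pKa = -log(1.40 × 10^-5) = 4.85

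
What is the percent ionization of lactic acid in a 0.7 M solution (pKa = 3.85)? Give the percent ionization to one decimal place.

1.4%

CH3CH(OH)COOH ⇌ CH3CH(OH)COO- + H+; let x = [H+] at equilibrium.
Ka = 10^(−3.85) = 1.41 × 10^-4
x ≈ √(Ka·C₀) = √(1.41 × 10^-4 × 0.7) = 9.93 × 10^-3 M
Fraction ionized = 9.93 × 10^-3 / 0.7 = 0.0142 → 1.4%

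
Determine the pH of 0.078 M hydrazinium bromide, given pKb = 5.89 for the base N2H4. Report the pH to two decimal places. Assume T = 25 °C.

pH = 4.61

N2H5+ is the conjugate acid of the weak base N2H4.
Kb = 10^(−5.89) = 1.29 × 10^-6
Ka = Kw/Kb = 1.0×10^-14 / 1.29 × 10^-6 = 7.75 × 10^-9
Let x = [H+] at equilibrium. Ka = x²/(0.078 − x).
Assume x ≪ 0.078: x ≈ √(7.75 × 10^-9 × 0.078) = 2.46 × 10^-5 M
pH = −log[H+] = −log(2.46 × 10^-5) = 4.61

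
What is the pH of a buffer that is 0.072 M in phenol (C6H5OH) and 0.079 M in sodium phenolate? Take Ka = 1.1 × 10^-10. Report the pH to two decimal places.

pKa = −log(1.1 × 10^-10) = 9.959
Using pH = pKa + log([base]/[acid]) with [base]/[acid] = 0.079/0.072:
pH = 9.959 + (+0.040) = 10.00

pH = 10.00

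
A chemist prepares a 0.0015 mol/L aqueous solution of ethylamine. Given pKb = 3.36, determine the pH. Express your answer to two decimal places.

pH = 10.79

C2H5NH2 + H2O ⇌ C2H5NH3+ + OH-
Kb = 10^(−3.36) = 4.37 × 10^-4
Kb = [OH-]²/(0.0015 − [OH-]) = 4.37 × 10^-4
The 5% rule fails; solving [OH-]² + Kb·[OH-] − Kb·C₀ = 0 exactly:
[OH-] = (−Kb + √(Kb² + 4·Kb·C₀))/2 = 6.20 × 10^-4 M
pOH = 3.21, so pH = 14.00 − pOH = 10.79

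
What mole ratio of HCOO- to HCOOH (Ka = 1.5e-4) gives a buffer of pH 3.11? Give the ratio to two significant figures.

pKa = -log(1.5 × 10^-4) = 3.824
pH = pKa + log(r) ⇒ log(r) = 3.11 − 3.824 = -0.714
r = [HCOO-]/[HCOOH] = 10^(-0.714) = 0.193

ratio = 0.19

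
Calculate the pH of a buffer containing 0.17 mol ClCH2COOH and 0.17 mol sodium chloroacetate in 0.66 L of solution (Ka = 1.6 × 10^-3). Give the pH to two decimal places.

pKa = −log(1.6 × 10^-3) = 2.796
Using pH = pKa + log([base]/[acid]) with [base]/[acid] = 0.17/0.17:
pH = 2.796 + (+0.000) = 2.80

pH = 2.80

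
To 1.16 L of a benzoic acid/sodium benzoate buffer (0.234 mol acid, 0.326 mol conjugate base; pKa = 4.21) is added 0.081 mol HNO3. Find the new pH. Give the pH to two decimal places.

pH = 4.10

After neutralization: n(C6H5COOH) = 0.315 mol, n(C6H5COO-) = 0.245 mol.
Henderson–Hasselbalch with mole ratio 0.245/0.315: pH = 4.21 + (-0.109)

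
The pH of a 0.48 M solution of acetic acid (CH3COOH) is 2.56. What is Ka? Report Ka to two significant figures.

Ka = 1.6 × 10^-5

[H+] = 10^(-2.56) = 2.75 × 10^-3 M
At equilibrium [HA] = 0.48 − 2.75 × 10^-3 = 4.77 × 10^-1 M
Ka = [H+][A-]/[HA] = (2.75 × 10^-3)² / 4.77 × 10^-1 = 1.6 × 10^-5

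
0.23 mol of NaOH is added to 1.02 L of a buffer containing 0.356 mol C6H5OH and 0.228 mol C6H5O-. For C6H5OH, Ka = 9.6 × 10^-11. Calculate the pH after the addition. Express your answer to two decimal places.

OH- converts C6H5OH to C6H5O-: C6H5OH → 0.126 mol, C6H5O- → 0.458 mol.
pKa = −log(9.6 × 10^-11) = 10.018
pH = pKa + log(n_C6H5O-/n_C6H5OH) = 10.018 + log(0.458/0.126) = 10.018 + (+0.560)

pH = 10.58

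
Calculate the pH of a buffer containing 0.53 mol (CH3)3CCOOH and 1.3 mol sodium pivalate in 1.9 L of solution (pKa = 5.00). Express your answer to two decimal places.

pH = pKa + log([A⁻]/[HA]) = 5.00 + log(1.3/0.53)
pH = 5.00 + (+0.390) = 5.39

pH = 5.39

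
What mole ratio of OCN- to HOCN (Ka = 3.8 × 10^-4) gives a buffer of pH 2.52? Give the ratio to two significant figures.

ratio = 0.13

pKa = -log(3.8 × 10^-4) = 3.420
pH = pKa + log(r) ⇒ log(r) = 2.52 − 3.420 = -0.900
r = [OCN-]/[HOCN] = 10^(-0.900) = 0.126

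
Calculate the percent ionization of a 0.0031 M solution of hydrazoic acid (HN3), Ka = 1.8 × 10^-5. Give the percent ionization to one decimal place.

7.3%

HN3 ⇌ N3- + H+; let x = [H+] at equilibrium.
Ka = x²/(C₀ − x); solving the quadratic gives x = 2.27 × 10^-4 M.
% ionization = x/C₀ × 100% = 2.27 × 10^-4/0.0031 × 100% = 7.3%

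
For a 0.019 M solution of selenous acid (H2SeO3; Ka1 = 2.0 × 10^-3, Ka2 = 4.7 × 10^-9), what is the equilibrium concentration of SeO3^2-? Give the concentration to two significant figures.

First ionization gives [H+] ≈ [HSeO3-] = 5.24 × 10^-3 M.
Second step: Ka2 = [H+][SeO3^2-]/[HSeO3-] ≈ [SeO3^2-] (since [H+] ≈ [HSeO3-]).
So [SeO3^2-] ≈ Ka2.

4.7 × 10^-9 M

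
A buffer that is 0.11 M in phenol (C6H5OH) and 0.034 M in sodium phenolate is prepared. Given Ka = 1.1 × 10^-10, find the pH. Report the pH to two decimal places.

pH = 9.45

pKa = −log(1.1 × 10^-10) = 9.959
Using pH = pKa + log([base]/[acid]) with [base]/[acid] = 0.034/0.11:
pH = 9.959 + (-0.510) = 9.45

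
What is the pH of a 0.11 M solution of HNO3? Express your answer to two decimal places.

pH = 0.96

HNO3 is a strong acid and dissociates completely, so [H+] = 0.11 M.
pH = -log(0.11) = 0.96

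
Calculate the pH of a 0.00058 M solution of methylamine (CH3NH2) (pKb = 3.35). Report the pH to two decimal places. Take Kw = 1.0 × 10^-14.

pH = 10.52

CH3NH2 + H2O ⇌ CH3NH3+ + OH-
Kb = 10^(−3.35) = 4.47 × 10^-4
From the ICE table, Kb = x²/(0.00058 − x) = 4.47 × 10^-4.
The 5% rule fails; solving x² + Kb·x − Kb·C₀ = 0 exactly:
x = [−0.000447 + √(0.000447² + 1.04e-06)]/2 = 3.33 × 10^-4 M
pOH = 3.48, so pH = 14.00 − pOH = 10.52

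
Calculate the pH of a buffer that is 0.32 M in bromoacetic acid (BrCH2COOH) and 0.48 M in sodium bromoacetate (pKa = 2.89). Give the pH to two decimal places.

Henderson–Hasselbalch: pH = pKa + log([BrCH2COO-]/[BrCH2COOH]) = 2.89 + log(0.48/0.32)
pH = 2.89 + (+0.176) = 3.07

pH = 3.07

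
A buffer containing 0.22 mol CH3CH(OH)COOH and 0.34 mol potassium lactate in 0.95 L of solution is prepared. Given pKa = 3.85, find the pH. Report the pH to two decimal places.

pH = 4.04

pH = pKa + log([A⁻]/[HA]) = 3.85 + log(0.34/0.22)
pH = 3.85 + (+0.189) = 4.04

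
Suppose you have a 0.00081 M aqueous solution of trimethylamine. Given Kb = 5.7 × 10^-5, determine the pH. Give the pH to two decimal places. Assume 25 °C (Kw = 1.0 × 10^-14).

(CH3)3N + H2O ⇌ (CH3)3NH+ + OH-
From the ICE table, Kb = [OH-]²/(0.00081 − [OH-]) = 5.7 × 10^-5.
The 5% rule fails; solving [OH-]² + Kb·[OH-] − Kb·C₀ = 0 exactly:
[OH-] = (−Kb + √(Kb² + 4·Kb·C₀))/2 = 1.88 × 10^-4 M
pOH = 3.73, so pH = 14.00 − pOH = 10.27

pH = 10.27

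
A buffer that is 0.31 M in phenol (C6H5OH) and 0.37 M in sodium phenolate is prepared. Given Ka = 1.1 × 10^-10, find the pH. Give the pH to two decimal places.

pH = 10.04

pKa = −log(1.1 × 10^-10) = 9.959
Henderson–Hasselbalch: pH = pKa + log([C6H5O-]/[C6H5OH]) = 9.959 + log(0.37/0.31)
pH = 9.959 + (+0.077) = 10.04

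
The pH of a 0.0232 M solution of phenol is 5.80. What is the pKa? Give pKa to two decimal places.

[H+] = 10^(-5.80) = 1.58 × 10^-6 M
At equilibrium [HA] = 0.0232 − 1.58 × 10^-6 = 2.32 × 10^-2 M
Ka = [H+][A-]/[HA] = (1.58 × 10^-6)² / 2.32 × 10^-2 = 1.08 × 10^-10
pKa = -log(1.08 × 10^-10) = 9.97

pKa = 9.97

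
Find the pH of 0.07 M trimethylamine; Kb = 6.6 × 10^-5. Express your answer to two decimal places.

pH = 11.33

(CH3)3N + H2O ⇌ (CH3)3NH+ + OH-
Let x = [OH-] at equilibrium. Kb = x²/(0.07 − x).
Assume x ≪ 0.07: x ≈ √(6.6 × 10^-5 × 0.07) = 2.15 × 10^-3 M
Check: 3.1% ionized — well under 5%, approximation valid.
pOH = 2.67, so pH = 14.00 − pOH = 11.33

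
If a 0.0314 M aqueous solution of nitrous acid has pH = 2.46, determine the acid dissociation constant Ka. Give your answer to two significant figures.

[H+] = 10^(-2.46) = 3.47 × 10^-3 M
At equilibrium [HA] = 0.0314 − 3.47 × 10^-3 = 2.79 × 10^-2 M
Ka = [H+][A-]/[HA] = (3.47 × 10^-3)² / 2.79 × 10^-2 = 4.3 × 10^-4

Ka = 4.3 × 10^-4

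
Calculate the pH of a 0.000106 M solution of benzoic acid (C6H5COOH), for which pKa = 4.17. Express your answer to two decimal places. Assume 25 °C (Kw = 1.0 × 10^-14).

C6H5COOH ⇌ C6H5COO- + H+
Ka = 10^(−4.17) = 6.76 × 10^-5
From the ICE table, Ka = x²/(0.000106 − x) = 6.76 × 10^-5.
The 5% rule fails; solving x² + Ka·x − Ka·C₀ = 0 exactly:
x = (−Ka + √(Ka² + 4·Ka·C₀))/2 = 5.73 × 10^-5 M
pH = −log[H+] = −log(5.73 × 10^-5) = 4.24

pH = 4.24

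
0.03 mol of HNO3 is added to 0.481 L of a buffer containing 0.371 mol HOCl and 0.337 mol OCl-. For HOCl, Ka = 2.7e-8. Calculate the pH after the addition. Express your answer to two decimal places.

pH = 7.45

Added H+ converts OCl- to HOCl: HOCl → 0.401 mol, OCl- → 0.307 mol.
pKa = −log(2.7 × 10^-8) = 7.569
Henderson–Hasselbalch with mole ratio 0.307/0.401: pH = 7.569 + (-0.116)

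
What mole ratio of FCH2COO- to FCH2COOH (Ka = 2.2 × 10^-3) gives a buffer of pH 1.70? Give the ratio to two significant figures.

pKa = -log(2.2 × 10^-3) = 2.658
pH = pKa + log(r) ⇒ log(r) = 1.70 − 2.658 = -0.958
r = [FCH2COO-]/[FCH2COOH] = 10^(-0.958) = 0.11

ratio = 0.11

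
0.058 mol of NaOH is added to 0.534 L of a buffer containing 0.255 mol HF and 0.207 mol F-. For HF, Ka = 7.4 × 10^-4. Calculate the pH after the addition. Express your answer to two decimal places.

After neutralization: n(HF) = 0.197 mol, n(F-) = 0.265 mol.
pKa = −log(7.4 × 10^-4) = 3.131
pH = pKa + log([A⁻]/[HA]) = 3.131 + log(0.265/0.197) = 3.131 +0.129

pH = 3.26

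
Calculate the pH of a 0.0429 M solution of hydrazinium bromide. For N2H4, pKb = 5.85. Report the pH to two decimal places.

pH = 4.76

N2H5+ is the conjugate acid of the weak base N2H4.
Kb = 10^(−5.85) = 1.41 × 10^-6
Ka = Kw/Kb = 1.0×10^-14 / 1.41 × 10^-6 = 7.09 × 10^-9
From the ICE table, Ka = [H+]²/(0.0429 − [H+]) = 7.09 × 10^-9.
Since Ka ≪ C₀, [H+] ≈ √(Ka·C₀) = 1.74 × 10^-5 M.
pH = −log(1.74 × 10^-5) = 4.76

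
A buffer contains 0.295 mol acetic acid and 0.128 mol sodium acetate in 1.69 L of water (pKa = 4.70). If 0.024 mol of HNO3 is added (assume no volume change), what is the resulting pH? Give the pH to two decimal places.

Added H+ converts CH3COO- to CH3COOH: CH3COOH → 0.319 mol, CH3COO- → 0.104 mol.
pH = pKa + log(n_CH3COO-/n_CH3COOH) = 4.70 + log(0.104/0.319) = 4.70 + (-0.487)

pH = 4.21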